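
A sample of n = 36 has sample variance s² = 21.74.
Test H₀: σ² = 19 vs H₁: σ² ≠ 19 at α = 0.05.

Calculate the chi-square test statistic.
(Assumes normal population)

Answer: χ² = 40.0474, fail to reject H₀

Derivation:
df = n - 1 = 35
χ² = (n-1)s²/σ₀² = 35×21.74/19 = 40.0474
Critical values: χ²_{0.975,35} = 20.569, χ²_{0.025,35} = 53.203
Rejection region: χ² < 20.569 or χ² > 53.203
Decision: fail to reject H₀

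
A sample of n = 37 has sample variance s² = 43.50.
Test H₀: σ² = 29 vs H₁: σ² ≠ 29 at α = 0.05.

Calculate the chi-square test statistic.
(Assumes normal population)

df = n - 1 = 36
χ² = (n-1)s²/σ₀² = 36×43.50/29 = 54.0000
Critical values: χ²_{0.975,36} = 21.336, χ²_{0.025,36} = 54.437
Rejection region: χ² < 21.336 or χ² > 54.437
Decision: fail to reject H₀

Answer: χ² = 54.0000, fail to reject H₀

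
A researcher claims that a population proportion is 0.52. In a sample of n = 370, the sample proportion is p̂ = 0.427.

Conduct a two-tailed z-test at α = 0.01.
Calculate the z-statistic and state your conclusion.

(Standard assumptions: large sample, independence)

H₀: p = 0.52, H₁: p ≠ 0.52
Standard error: SE = √(p₀(1-p₀)/n) = √(0.52×0.48/370) = 0.025973
z-statistic: z = (p̂ - p₀)/SE = (0.427 - 0.52)/0.025973 = -3.5806
Critical value: z_0.005 = ±2.576
p-value = 0.0003
Decision: reject H₀ at α = 0.01

Answer: z = -3.5806, reject H₀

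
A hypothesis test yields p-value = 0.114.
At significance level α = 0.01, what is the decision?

Answer: fail to reject H₀

Derivation:
Compare p-value to α:
0.114 ≥ 0.01
Decision: fail to reject H₀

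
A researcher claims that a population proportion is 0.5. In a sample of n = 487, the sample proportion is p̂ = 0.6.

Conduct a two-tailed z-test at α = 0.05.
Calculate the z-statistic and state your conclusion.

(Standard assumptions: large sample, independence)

Answer: z = 4.4136, reject H₀

Derivation:
H₀: p = 0.5, H₁: p ≠ 0.5
Standard error: SE = √(p₀(1-p₀)/n) = √(0.5×0.5/487) = 0.022657
z-statistic: z = (p̂ - p₀)/SE = (0.6 - 0.5)/0.022657 = 4.4136
Critical value: z_0.025 = ±1.960
p-value < 0.0001
Decision: reject H₀ at α = 0.05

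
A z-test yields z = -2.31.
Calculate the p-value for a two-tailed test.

For z = -2.31:
p = 2×P(Z > |-2.31|) = 2×(1 - Φ(2.31)) = 0.0209

Answer: p-value ≈ 0.0209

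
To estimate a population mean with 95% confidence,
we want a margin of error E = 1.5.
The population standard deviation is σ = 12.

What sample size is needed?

z_0.025 = 1.960
n = (z×σ/E)² = (1.960×12/1.5)²
n = 245.8624
Round up: n = 246

Answer: n = 246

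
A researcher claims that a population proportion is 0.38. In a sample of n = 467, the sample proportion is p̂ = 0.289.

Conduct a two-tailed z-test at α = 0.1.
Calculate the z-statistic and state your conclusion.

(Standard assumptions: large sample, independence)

H₀: p = 0.38, H₁: p ≠ 0.38
Standard error: SE = √(p₀(1-p₀)/n) = √(0.38×0.62/467) = 0.022461
z-statistic: z = (p̂ - p₀)/SE = (0.289 - 0.38)/0.022461 = -4.0515
Critical value: z_0.05 = ±1.645
p-value = 0.0001
Decision: reject H₀ at α = 0.1

Answer: z = -4.0515, reject H₀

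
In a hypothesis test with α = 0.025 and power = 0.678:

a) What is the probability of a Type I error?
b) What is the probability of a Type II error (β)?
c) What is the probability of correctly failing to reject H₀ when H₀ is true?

Answer: a) 0.025, b) 0.322, c) 0.975

Derivation:
a) Type I error probability = α = 0.025
b) Power = P(reject H₀ | H₁ true) = 1 - β = 0.678, so Type II error probability = β = 1 - Power = 0.322
c) P(fail to reject H₀ | H₀ true) = 1 - α = 0.975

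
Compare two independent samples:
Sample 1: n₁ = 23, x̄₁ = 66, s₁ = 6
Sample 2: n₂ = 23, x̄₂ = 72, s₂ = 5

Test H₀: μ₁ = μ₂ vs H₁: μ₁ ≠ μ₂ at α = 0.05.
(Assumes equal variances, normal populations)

Pooled variance: s²_p = [22×6² + 22×5²]/(44) = 30.5000
s_p = 5.5227
SE = s_p×√(1/n₁ + 1/n₂) = 5.5227×√(1/23 + 1/23) = 1.6286
t = (x̄₁ - x̄₂)/SE = (66 - 72)/1.6286 = -3.6841
df = 44, t-critical = ±2.015
Decision: reject H₀

Answer: t = -3.6841, reject H₀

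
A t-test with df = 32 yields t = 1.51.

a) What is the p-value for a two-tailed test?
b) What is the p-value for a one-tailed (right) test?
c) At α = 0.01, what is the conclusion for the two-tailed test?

Using t-distribution with df = 32:
a) Two-tailed: p = 2×P(T > 1.51) = 0.1409
b) One-tailed: p = P(T > 1.51) = 0.0704
c) 0.1409 ≥ 0.01, fail to reject H₀

Answer: a) 0.1409, b) 0.0704, c) fail to reject H₀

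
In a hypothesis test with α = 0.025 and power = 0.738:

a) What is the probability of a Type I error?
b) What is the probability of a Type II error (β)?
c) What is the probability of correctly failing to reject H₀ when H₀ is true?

a) Type I error probability = α = 0.025
b) Power = P(reject H₀ | H₁ true) = 1 - β = 0.738, so Type II error probability = β = 1 - Power = 0.262
c) P(fail to reject H₀ | H₀ true) = 1 - α = 0.975

Answer: a) 0.025, b) 0.262, c) 0.975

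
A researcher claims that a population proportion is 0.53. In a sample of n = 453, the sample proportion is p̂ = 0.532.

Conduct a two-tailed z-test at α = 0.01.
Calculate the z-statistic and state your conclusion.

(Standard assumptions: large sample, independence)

H₀: p = 0.53, H₁: p ≠ 0.53
Standard error: SE = √(p₀(1-p₀)/n) = √(0.53×0.47/453) = 0.023450
z-statistic: z = (p̂ - p₀)/SE = (0.532 - 0.53)/0.023450 = 0.0853
Critical value: z_0.005 = ±2.576
p-value = 0.9320
Decision: fail to reject H₀ at α = 0.01

Answer: z = 0.0853, fail to reject H₀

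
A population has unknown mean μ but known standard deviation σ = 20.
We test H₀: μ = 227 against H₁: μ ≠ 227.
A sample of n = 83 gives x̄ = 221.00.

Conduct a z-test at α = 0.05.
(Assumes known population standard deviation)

Standard error: SE = σ/√n = 20/√83 = 2.1953
z-statistic: z = (x̄ - μ₀)/SE = (221.00 - 227)/2.1953 = -2.7331
Critical value: ±1.960
p-value = 0.0063
Decision: reject H₀

Answer: z = -2.7331, reject H₀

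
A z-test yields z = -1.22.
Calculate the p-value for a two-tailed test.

For z = -1.22:
p = 2×P(Z > |-1.22|) = 2×(1 - Φ(1.22)) = 0.2225

Answer: p-value ≈ 0.2225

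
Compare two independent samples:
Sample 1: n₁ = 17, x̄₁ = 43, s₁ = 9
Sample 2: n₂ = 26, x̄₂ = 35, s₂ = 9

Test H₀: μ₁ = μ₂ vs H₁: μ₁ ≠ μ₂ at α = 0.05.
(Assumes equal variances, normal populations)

Pooled variance: s²_p = [16×9² + 25×9²]/(41) = 81.0000
s_p = 9.0000
SE = s_p×√(1/n₁ + 1/n₂) = 9.0000×√(1/17 + 1/26) = 2.8071
t = (x̄₁ - x̄₂)/SE = (43 - 35)/2.8071 = 2.8499
df = 41, t-critical = ±2.020
Decision: reject H₀

Answer: t = 2.8499, reject H₀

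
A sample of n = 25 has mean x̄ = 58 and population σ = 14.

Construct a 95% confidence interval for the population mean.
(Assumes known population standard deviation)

Confidence level: 95%, α = 0.05
z_0.025 = 1.960
SE = σ/√n = 14/√25 = 2.8000
Margin of error = 1.960 × 2.8000 = 5.4880
CI: x̄ ± margin = 58 ± 5.4880
CI: (52.5120, 63.4880)

Answer: (52.5120, 63.4880)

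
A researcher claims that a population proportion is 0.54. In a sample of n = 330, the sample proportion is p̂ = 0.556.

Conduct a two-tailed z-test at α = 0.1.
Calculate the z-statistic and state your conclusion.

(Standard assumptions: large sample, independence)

H₀: p = 0.54, H₁: p ≠ 0.54
Standard error: SE = √(p₀(1-p₀)/n) = √(0.54×0.46/330) = 0.027436
z-statistic: z = (p̂ - p₀)/SE = (0.556 - 0.54)/0.027436 = 0.5832
Critical value: z_0.05 = ±1.645
p-value = 0.5598
Decision: fail to reject H₀ at α = 0.1

Answer: z = 0.5832, fail to reject H₀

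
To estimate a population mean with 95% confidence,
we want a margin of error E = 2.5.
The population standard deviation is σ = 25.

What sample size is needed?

Answer: n = 385

Derivation:
z_0.025 = 1.960
n = (z×σ/E)² = (1.960×25/2.5)²
n = 384.1600
Round up: n = 385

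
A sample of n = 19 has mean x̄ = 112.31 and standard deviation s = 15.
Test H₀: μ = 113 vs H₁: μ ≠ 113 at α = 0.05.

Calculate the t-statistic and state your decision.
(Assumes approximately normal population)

df = n - 1 = 18
SE = s/√n = 15/√19 = 3.4412
t = (x̄ - μ₀)/SE = (112.31 - 113)/3.4412 = -0.2005
Critical value: t_{0.025,18} = ±2.101
p-value ≈ 0.8433
Decision: fail to reject H₀

Answer: t = -0.2005, fail to reject H₀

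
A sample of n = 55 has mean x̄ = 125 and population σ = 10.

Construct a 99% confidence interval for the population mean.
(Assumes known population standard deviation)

Answer: (121.5265, 128.4735)

Derivation:
Confidence level: 99%, α = 0.01
z_0.005 = 2.576
SE = σ/√n = 10/√55 = 1.3484
Margin of error = 2.576 × 1.3484 = 3.4735
CI: x̄ ± margin = 125 ± 3.4735
CI: (121.5265, 128.4735)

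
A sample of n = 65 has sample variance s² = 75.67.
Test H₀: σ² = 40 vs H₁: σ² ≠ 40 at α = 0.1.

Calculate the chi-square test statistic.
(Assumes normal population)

Answer: χ² = 121.0720, reject H₀

Derivation:
df = n - 1 = 64
χ² = (n-1)s²/σ₀² = 64×75.67/40 = 121.0720
Critical values: χ²_{0.95,64} = 46.595, χ²_{0.05,64} = 83.675
Rejection region: χ² < 46.595 or χ² > 83.675
Decision: reject H₀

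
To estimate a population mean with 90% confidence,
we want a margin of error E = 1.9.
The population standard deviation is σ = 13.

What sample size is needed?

z_0.05 = 1.645
n = (z×σ/E)² = (1.645×13/1.9)²
n = 126.6809
Round up: n = 127

Answer: n = 127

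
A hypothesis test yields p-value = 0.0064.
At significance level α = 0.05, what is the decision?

Compare p-value to α:
0.0064 < 0.05
Decision: reject H₀

Answer: reject H₀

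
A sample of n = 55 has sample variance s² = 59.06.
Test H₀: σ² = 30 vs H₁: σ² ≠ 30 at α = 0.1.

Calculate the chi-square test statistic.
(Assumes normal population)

df = n - 1 = 54
χ² = (n-1)s²/σ₀² = 54×59.06/30 = 106.3080
Critical values: χ²_{0.95,54} = 38.116, χ²_{0.05,54} = 72.153
Rejection region: χ² < 38.116 or χ² > 72.153
Decision: reject H₀

Answer: χ² = 106.3080, reject H₀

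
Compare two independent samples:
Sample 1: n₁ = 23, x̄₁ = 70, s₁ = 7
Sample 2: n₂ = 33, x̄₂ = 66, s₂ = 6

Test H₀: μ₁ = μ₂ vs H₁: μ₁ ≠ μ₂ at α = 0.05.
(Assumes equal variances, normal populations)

Answer: t = 2.2916, reject H₀

Derivation:
Pooled variance: s²_p = [22×7² + 32×6²]/(54) = 41.2963
s_p = 6.4262
SE = s_p×√(1/n₁ + 1/n₂) = 6.4262×√(1/23 + 1/33) = 1.7455
t = (x̄₁ - x̄₂)/SE = (70 - 66)/1.7455 = 2.2916
df = 54, t-critical = ±2.005
Decision: reject H₀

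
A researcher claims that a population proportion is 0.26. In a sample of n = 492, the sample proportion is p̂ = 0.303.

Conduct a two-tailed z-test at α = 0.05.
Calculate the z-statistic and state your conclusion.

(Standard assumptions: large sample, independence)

Answer: z = 2.1745, reject H₀

Derivation:
H₀: p = 0.26, H₁: p ≠ 0.26
Standard error: SE = √(p₀(1-p₀)/n) = √(0.26×0.74/492) = 0.019775
z-statistic: z = (p̂ - p₀)/SE = (0.303 - 0.26)/0.019775 = 2.1745
Critical value: z_0.025 = ±1.960
p-value = 0.0297
Decision: reject H₀ at α = 0.05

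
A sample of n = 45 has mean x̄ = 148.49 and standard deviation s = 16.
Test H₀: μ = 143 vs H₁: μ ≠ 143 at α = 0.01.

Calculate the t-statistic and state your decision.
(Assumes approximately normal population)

df = n - 1 = 44
SE = s/√n = 16/√45 = 2.3851
t = (x̄ - μ₀)/SE = (148.49 - 143)/2.3851 = 2.3018
Critical value: t_{0.005,44} = ±2.692
p-value ≈ 0.0261
Decision: fail to reject H₀

Answer: t = 2.3018, fail to reject H₀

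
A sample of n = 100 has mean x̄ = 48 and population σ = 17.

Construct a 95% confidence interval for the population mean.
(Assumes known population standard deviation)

Confidence level: 95%, α = 0.05
z_0.025 = 1.960
SE = σ/√n = 17/√100 = 1.7000
Margin of error = 1.960 × 1.7000 = 3.3320
CI: x̄ ± margin = 48 ± 3.3320
CI: (44.6680, 51.3320)

Answer: (44.6680, 51.3320)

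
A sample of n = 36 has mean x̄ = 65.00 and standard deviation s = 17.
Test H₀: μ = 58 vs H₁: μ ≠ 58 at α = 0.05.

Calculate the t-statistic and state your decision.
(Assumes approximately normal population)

df = n - 1 = 35
SE = s/√n = 17/√36 = 2.8333
t = (x̄ - μ₀)/SE = (65.00 - 58)/2.8333 = 2.4706
Critical value: t_{0.025,35} = ±2.030
p-value ≈ 0.0185
Decision: reject H₀

Answer: t = 2.4706, reject H₀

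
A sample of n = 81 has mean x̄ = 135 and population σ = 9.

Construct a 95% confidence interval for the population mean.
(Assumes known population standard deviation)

Confidence level: 95%, α = 0.05
z_0.025 = 1.960
SE = σ/√n = 9/√81 = 1.0000
Margin of error = 1.960 × 1.0000 = 1.9600
CI: x̄ ± margin = 135 ± 1.9600
CI: (133.0400, 136.9600)

Answer: (133.0400, 136.9600)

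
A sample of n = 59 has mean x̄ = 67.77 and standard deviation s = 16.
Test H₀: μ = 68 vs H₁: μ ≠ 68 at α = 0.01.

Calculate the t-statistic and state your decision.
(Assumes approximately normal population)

df = n - 1 = 58
SE = s/√n = 16/√59 = 2.0830
t = (x̄ - μ₀)/SE = (67.77 - 68)/2.0830 = -0.1104
Critical value: t_{0.005,58} = ±2.663
p-value ≈ 0.9125
Decision: fail to reject H₀

Answer: t = -0.1104, fail to reject H₀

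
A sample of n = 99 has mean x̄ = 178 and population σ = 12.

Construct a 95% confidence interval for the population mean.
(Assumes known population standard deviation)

Confidence level: 95%, α = 0.05
z_0.025 = 1.960
SE = σ/√n = 12/√99 = 1.2060
Margin of error = 1.960 × 1.2060 = 2.3638
CI: x̄ ± margin = 178 ± 2.3638
CI: (175.6362, 180.3638)

Answer: (175.6362, 180.3638)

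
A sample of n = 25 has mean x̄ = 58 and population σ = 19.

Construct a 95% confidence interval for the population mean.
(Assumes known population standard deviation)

Answer: (50.5520, 65.4480)

Derivation:
Confidence level: 95%, α = 0.05
z_0.025 = 1.960
SE = σ/√n = 19/√25 = 3.8000
Margin of error = 1.960 × 3.8000 = 7.4480
CI: x̄ ± margin = 58 ± 7.4480
CI: (50.5520, 65.4480)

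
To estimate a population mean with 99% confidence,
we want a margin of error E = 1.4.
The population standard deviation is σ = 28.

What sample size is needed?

z_0.005 = 2.576
n = (z×σ/E)² = (2.576×28/1.4)²
n = 2654.3104
Round up: n = 2655

Answer: n = 2655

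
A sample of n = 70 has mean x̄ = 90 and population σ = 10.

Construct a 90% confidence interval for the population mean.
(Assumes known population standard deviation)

Answer: (88.0339, 91.9661)

Derivation:
Confidence level: 90%, α = 0.1
z_0.05 = 1.645
SE = σ/√n = 10/√70 = 1.1952
Margin of error = 1.645 × 1.1952 = 1.9661
CI: x̄ ± margin = 90 ± 1.9661
CI: (88.0339, 91.9661)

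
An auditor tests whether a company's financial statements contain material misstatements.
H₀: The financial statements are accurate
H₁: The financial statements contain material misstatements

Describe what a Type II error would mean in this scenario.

A Type I error (probability α) occurs when we reject a true H₀.
A Type II error (probability β) occurs when we fail to reject a false H₀.

Answer: Failing to detect material misstatements that are actually present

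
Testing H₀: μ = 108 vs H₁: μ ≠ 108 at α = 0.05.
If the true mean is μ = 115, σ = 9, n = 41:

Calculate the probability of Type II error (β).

SE = σ/√n = 9/√41 = 1.4056
Critical values: μ₀ ± z_0.025×SE = 108 ± 1.960×1.4056
Acceptance region: (105.2450, 110.7550)
Under H₁ (μ = 115): z_high = (110.7550 - 115)/1.4056 = -3.0201, z_low = (105.2450 - 115)/1.4056 = -6.9401
β = P(not reject | H₁) = Φ(-3.0201) - Φ(-6.9401) ≈ 0.0013

Answer: β ≈ 0.0013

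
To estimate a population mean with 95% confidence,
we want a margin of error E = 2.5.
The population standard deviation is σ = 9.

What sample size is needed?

z_0.025 = 1.960
n = (z×σ/E)² = (1.960×9/2.5)²
n = 49.7871
Round up: n = 50

Answer: n = 50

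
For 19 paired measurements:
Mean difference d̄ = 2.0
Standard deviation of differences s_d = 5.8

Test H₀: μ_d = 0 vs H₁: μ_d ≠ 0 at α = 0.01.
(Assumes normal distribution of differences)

df = n - 1 = 18
SE = s_d/√n = 5.8/√19 = 1.3306
t = d̄/SE = 2.0/1.3306 = 1.5031
Critical value: t_{0.005,18} = ±2.878
p-value ≈ 0.1502
Decision: fail to reject H₀

Answer: t = 1.5031, fail to reject H₀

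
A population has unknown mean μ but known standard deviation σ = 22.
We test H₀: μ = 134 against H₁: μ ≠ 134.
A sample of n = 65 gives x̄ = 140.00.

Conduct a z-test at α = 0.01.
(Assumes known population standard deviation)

Standard error: SE = σ/√n = 22/√65 = 2.7288
z-statistic: z = (x̄ - μ₀)/SE = (140.00 - 134)/2.7288 = 2.1988
Critical value: ±2.576
p-value = 0.0279
Decision: fail to reject H₀

Answer: z = 2.1988, fail to reject H₀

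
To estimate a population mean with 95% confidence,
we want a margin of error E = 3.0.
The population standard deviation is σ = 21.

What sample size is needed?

z_0.025 = 1.960
n = (z×σ/E)² = (1.960×21/3.0)²
n = 188.2384
Round up: n = 189

Answer: n = 189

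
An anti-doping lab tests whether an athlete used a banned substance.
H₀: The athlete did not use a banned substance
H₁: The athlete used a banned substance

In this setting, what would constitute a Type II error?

Answer: Failing to detect doping in an athlete who used a banned substance

Derivation:
Type I error: rejecting H₀ when it is actually true (false positive).
Type II error: failing to reject H₀ when H₁ is actually true (false negative).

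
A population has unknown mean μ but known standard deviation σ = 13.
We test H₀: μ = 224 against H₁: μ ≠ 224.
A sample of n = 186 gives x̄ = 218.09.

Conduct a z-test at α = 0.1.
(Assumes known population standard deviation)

Answer: z = -6.2002, reject H₀

Derivation:
Standard error: SE = σ/√n = 13/√186 = 0.9532
z-statistic: z = (x̄ - μ₀)/SE = (218.09 - 224)/0.9532 = -6.2002
Critical value: ±1.645
p-value < 0.0001
Decision: reject H₀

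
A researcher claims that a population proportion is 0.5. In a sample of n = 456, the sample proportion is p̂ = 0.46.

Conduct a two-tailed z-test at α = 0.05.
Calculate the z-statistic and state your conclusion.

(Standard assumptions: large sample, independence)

H₀: p = 0.5, H₁: p ≠ 0.5
Standard error: SE = √(p₀(1-p₀)/n) = √(0.5×0.5/456) = 0.023415
z-statistic: z = (p̂ - p₀)/SE = (0.46 - 0.5)/0.023415 = -1.7083
Critical value: z_0.025 = ±1.960
p-value = 0.0876
Decision: fail to reject H₀ at α = 0.05

Answer: z = -1.7083, fail to reject H₀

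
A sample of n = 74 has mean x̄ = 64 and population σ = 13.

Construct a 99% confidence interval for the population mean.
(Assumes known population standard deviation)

Confidence level: 99%, α = 0.01
z_0.005 = 2.576
SE = σ/√n = 13/√74 = 1.5112
Margin of error = 2.576 × 1.5112 = 3.8929
CI: x̄ ± margin = 64 ± 3.8929
CI: (60.1071, 67.8929)

Answer: (60.1071, 67.8929)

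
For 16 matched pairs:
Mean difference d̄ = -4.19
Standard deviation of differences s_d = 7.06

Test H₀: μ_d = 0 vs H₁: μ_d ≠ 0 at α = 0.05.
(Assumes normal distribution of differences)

Answer: t = -2.3739, reject H₀

Derivation:
df = n - 1 = 15
SE = s_d/√n = 7.06/√16 = 1.7650
t = d̄/SE = -4.19/1.7650 = -2.3739
Critical value: t_{0.025,15} = ±2.131
p-value ≈ 0.0314
Decision: reject H₀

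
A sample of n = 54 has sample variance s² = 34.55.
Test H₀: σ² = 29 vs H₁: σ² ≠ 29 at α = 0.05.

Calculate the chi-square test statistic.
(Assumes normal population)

Answer: χ² = 63.1431, fail to reject H₀

Derivation:
df = n - 1 = 53
χ² = (n-1)s²/σ₀² = 53×34.55/29 = 63.1431
Critical values: χ²_{0.975,53} = 34.776, χ²_{0.025,53} = 75.002
Rejection region: χ² < 34.776 or χ² > 75.002
Decision: fail to reject H₀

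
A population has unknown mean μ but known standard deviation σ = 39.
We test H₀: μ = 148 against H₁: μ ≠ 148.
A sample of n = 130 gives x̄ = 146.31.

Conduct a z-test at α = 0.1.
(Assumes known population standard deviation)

Standard error: SE = σ/√n = 39/√130 = 3.4205
z-statistic: z = (x̄ - μ₀)/SE = (146.31 - 148)/3.4205 = -0.4941
Critical value: ±1.645
p-value = 0.6212
Decision: fail to reject H₀

Answer: z = -0.4941, fail to reject H₀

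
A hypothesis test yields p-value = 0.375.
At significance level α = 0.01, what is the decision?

Answer: fail to reject H₀

Derivation:
Compare p-value to α:
0.375 ≥ 0.01
Decision: fail to reject H₀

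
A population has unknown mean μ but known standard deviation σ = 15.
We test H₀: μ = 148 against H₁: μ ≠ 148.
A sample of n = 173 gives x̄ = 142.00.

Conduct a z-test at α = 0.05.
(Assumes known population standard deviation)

Answer: z = -5.2613, reject H₀

Derivation:
Standard error: SE = σ/√n = 15/√173 = 1.1404
z-statistic: z = (x̄ - μ₀)/SE = (142.00 - 148)/1.1404 = -5.2613
Critical value: ±1.960
p-value < 0.0001
Decision: reject H₀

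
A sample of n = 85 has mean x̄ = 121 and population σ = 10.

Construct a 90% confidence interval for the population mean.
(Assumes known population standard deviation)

Confidence level: 90%, α = 0.1
z_0.05 = 1.645
SE = σ/√n = 10/√85 = 1.0847
Margin of error = 1.645 × 1.0847 = 1.7843
CI: x̄ ± margin = 121 ± 1.7843
CI: (119.2157, 122.7843)

Answer: (119.2157, 122.7843)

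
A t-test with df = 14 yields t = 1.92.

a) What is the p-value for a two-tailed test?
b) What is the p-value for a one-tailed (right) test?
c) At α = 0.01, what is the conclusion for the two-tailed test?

Using t-distribution with df = 14:
a) Two-tailed: p = 2×P(T > 1.92) = 0.0755
b) One-tailed: p = P(T > 1.92) = 0.0377
c) 0.0755 ≥ 0.01, fail to reject H₀

Answer: a) 0.0755, b) 0.0377, c) fail to reject H₀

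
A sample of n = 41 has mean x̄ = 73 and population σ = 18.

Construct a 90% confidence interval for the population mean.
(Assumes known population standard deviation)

Confidence level: 90%, α = 0.1
z_0.05 = 1.645
SE = σ/√n = 18/√41 = 2.8111
Margin of error = 1.645 × 2.8111 = 4.6243
CI: x̄ ± margin = 73 ± 4.6243
CI: (68.3757, 77.6243)

Answer: (68.3757, 77.6243)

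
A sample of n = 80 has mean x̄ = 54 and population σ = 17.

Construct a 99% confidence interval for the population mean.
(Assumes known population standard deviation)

Confidence level: 99%, α = 0.01
z_0.005 = 2.576
SE = σ/√n = 17/√80 = 1.9007
Margin of error = 2.576 × 1.9007 = 4.8962
CI: x̄ ± margin = 54 ± 4.8962
CI: (49.1038, 58.8962)

Answer: (49.1038, 58.8962)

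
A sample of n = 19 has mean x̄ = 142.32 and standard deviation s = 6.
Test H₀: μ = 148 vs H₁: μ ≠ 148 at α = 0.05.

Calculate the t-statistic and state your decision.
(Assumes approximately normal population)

Answer: t = -4.1264, reject H₀

Derivation:
df = n - 1 = 18
SE = s/√n = 6/√19 = 1.3765
t = (x̄ - μ₀)/SE = (142.32 - 148)/1.3765 = -4.1264
Critical value: t_{0.025,18} = ±2.101
p-value ≈ 0.0006
Decision: reject H₀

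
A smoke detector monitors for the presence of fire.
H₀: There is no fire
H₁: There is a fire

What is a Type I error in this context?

Type I error: rejecting H₀ when it is actually true (false positive).
Type II error: failing to reject H₀ when H₁ is actually true (false negative).

Answer: The alarm sounds when there is no fire (false alarm)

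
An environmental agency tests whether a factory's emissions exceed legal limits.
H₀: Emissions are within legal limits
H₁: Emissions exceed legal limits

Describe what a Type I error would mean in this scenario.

A Type I error (probability α) occurs when we reject a true H₀.
A Type II error (probability β) occurs when we fail to reject a false H₀.

Answer: Citing a compliant factory for excess emissions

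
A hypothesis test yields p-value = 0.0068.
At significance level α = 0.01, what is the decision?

Compare p-value to α:
0.0068 < 0.01
Decision: reject H₀

Answer: reject H₀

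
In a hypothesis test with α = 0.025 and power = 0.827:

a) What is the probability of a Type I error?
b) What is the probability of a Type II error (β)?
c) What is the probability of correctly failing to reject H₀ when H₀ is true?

Answer: a) 0.025, b) 0.173, c) 0.975

Derivation:
a) Type I error probability = α = 0.025
b) Power = P(reject H₀ | H₁ true) = 1 - β = 0.827, so Type II error probability = β = 1 - Power = 0.173
c) P(fail to reject H₀ | H₀ true) = 1 - α = 0.975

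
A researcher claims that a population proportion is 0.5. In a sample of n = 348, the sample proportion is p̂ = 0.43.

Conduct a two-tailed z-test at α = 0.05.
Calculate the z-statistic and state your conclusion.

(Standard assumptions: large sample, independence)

Answer: z = -2.6116, reject H₀

Derivation:
H₀: p = 0.5, H₁: p ≠ 0.5
Standard error: SE = √(p₀(1-p₀)/n) = √(0.5×0.5/348) = 0.026803
z-statistic: z = (p̂ - p₀)/SE = (0.43 - 0.5)/0.026803 = -2.6116
Critical value: z_0.025 = ±1.960
p-value = 0.0090
Decision: reject H₀ at α = 0.05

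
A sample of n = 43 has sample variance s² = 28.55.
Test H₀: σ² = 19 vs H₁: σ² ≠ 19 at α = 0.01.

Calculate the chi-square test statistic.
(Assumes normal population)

df = n - 1 = 42
χ² = (n-1)s²/σ₀² = 42×28.55/19 = 63.1105
Critical values: χ²_{0.995,42} = 22.138, χ²_{0.005,42} = 69.336
Rejection region: χ² < 22.138 or χ² > 69.336
Decision: fail to reject H₀

Answer: χ² = 63.1105, fail to reject H₀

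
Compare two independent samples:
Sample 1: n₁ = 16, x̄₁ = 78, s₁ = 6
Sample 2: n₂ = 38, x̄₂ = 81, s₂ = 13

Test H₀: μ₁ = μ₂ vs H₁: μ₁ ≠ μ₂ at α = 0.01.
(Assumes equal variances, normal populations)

Pooled variance: s²_p = [15×6² + 37×13²]/(52) = 130.6346
s_p = 11.4295
SE = s_p×√(1/n₁ + 1/n₂) = 11.4295×√(1/16 + 1/38) = 3.4062
t = (x̄₁ - x̄₂)/SE = (78 - 81)/3.4062 = -0.8807
df = 52, t-critical = ±2.674
Decision: fail to reject H₀

Answer: t = -0.8807, fail to reject H₀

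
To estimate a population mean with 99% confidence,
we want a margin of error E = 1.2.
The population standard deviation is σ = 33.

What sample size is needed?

z_0.005 = 2.576
n = (z×σ/E)² = (2.576×33/1.2)²
n = 5018.3056
Round up: n = 5019

Answer: n = 5019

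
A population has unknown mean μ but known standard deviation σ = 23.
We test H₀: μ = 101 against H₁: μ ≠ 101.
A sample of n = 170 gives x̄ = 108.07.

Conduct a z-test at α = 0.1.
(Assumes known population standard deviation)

Answer: z = 4.0079, reject H₀

Derivation:
Standard error: SE = σ/√n = 23/√170 = 1.7640
z-statistic: z = (x̄ - μ₀)/SE = (108.07 - 101)/1.7640 = 4.0079
Critical value: ±1.645
p-value = 0.0001
Decision: reject H₀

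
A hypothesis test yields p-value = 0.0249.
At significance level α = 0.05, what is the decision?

Answer: reject H₀

Derivation:
Compare p-value to α:
0.0249 < 0.05
Decision: reject H₀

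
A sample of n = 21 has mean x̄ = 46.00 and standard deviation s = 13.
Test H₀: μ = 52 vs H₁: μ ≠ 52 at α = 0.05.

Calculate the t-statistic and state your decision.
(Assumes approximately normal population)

df = n - 1 = 20
SE = s/√n = 13/√21 = 2.8368
t = (x̄ - μ₀)/SE = (46.00 - 52)/2.8368 = -2.1151
Critical value: t_{0.025,20} = ±2.086
p-value ≈ 0.0472
Decision: reject H₀

Answer: t = -2.1151, reject H₀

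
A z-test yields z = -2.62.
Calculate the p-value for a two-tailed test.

For z = -2.62:
p = 2×P(Z > |-2.62|) = 2×(1 - Φ(2.62)) = 0.0088

Answer: p-value ≈ 0.0088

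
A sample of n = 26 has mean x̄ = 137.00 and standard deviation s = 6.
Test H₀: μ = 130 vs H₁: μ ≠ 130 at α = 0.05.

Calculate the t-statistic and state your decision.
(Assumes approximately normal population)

df = n - 1 = 25
SE = s/√n = 6/√26 = 1.1767
t = (x̄ - μ₀)/SE = (137.00 - 130)/1.1767 = 5.9488
Critical value: t_{0.025,25} = ±2.060
p-value < 0.0001
Decision: reject H₀

Answer: t = 5.9488, reject H₀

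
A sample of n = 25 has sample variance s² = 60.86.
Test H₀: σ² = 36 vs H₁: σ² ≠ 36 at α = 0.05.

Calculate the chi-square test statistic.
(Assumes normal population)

Answer: χ² = 40.5733, reject H₀

Derivation:
df = n - 1 = 24
χ² = (n-1)s²/σ₀² = 24×60.86/36 = 40.5733
Critical values: χ²_{0.975,24} = 12.401, χ²_{0.025,24} = 39.364
Rejection region: χ² < 12.401 or χ² > 39.364
Decision: reject H₀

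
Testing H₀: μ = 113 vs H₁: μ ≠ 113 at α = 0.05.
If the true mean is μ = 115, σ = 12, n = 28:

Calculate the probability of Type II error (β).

SE = σ/√n = 12/√28 = 2.2678
Critical values: μ₀ ± z_0.025×SE = 113 ± 1.960×2.2678
Acceptance region: (108.5551, 117.4449)
Under H₁ (μ = 115): z_high = (117.4449 - 115)/2.2678 = 1.0781, z_low = (108.5551 - 115)/2.2678 = -2.8419
β = P(not reject | H₁) = Φ(1.0781) - Φ(-2.8419) ≈ 0.8573

Answer: β ≈ 0.8573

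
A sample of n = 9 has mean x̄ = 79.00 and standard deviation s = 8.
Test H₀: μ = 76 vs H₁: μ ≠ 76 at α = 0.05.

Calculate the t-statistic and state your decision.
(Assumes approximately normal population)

Answer: t = 1.1250, fail to reject H₀

Derivation:
df = n - 1 = 8
SE = s/√n = 8/√9 = 2.6667
t = (x̄ - μ₀)/SE = (79.00 - 76)/2.6667 = 1.1250
Critical value: t_{0.025,8} = ±2.306
p-value ≈ 0.2932
Decision: fail to reject H₀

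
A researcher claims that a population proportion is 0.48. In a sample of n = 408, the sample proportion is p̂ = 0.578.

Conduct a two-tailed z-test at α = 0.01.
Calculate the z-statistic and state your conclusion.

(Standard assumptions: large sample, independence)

H₀: p = 0.48, H₁: p ≠ 0.48
Standard error: SE = √(p₀(1-p₀)/n) = √(0.48×0.52/408) = 0.024734
z-statistic: z = (p̂ - p₀)/SE = (0.578 - 0.48)/0.024734 = 3.9622
Critical value: z_0.005 = ±2.576
p-value = 0.0001
Decision: reject H₀ at α = 0.01

Answer: z = 3.9622, reject H₀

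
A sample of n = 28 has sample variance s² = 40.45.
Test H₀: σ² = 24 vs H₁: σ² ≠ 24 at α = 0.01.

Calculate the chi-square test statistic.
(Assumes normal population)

df = n - 1 = 27
χ² = (n-1)s²/σ₀² = 27×40.45/24 = 45.5063
Critical values: χ²_{0.995,27} = 11.808, χ²_{0.005,27} = 49.645
Rejection region: χ² < 11.808 or χ² > 49.645
Decision: fail to reject H₀

Answer: χ² = 45.5063, fail to reject H₀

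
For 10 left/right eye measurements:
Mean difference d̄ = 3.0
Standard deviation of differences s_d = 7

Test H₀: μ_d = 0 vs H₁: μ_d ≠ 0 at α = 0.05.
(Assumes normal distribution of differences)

df = n - 1 = 9
SE = s_d/√n = 7/√10 = 2.2136
t = d̄/SE = 3.0/2.2136 = 1.3553
Critical value: t_{0.025,9} = ±2.262
p-value ≈ 0.2084
Decision: fail to reject H₀

Answer: t = 1.3553, fail to reject H₀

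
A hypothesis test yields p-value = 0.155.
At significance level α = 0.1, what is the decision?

Answer: fail to reject H₀

Derivation:
Compare p-value to α:
0.155 ≥ 0.1
Decision: fail to reject H₀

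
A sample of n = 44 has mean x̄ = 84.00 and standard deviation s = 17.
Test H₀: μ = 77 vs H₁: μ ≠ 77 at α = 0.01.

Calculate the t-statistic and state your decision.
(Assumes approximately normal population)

df = n - 1 = 43
SE = s/√n = 17/√44 = 2.5628
t = (x̄ - μ₀)/SE = (84.00 - 77)/2.5628 = 2.7314
Critical value: t_{0.005,43} = ±2.695
p-value ≈ 0.0091
Decision: reject H₀

Answer: t = 2.7314, reject H₀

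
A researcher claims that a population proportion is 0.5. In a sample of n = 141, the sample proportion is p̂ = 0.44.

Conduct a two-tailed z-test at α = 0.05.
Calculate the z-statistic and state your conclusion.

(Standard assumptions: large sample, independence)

Answer: z = -1.4249, fail to reject H₀

Derivation:
H₀: p = 0.5, H₁: p ≠ 0.5
Standard error: SE = √(p₀(1-p₀)/n) = √(0.5×0.5/141) = 0.042108
z-statistic: z = (p̂ - p₀)/SE = (0.44 - 0.5)/0.042108 = -1.4249
Critical value: z_0.025 = ±1.960
p-value = 0.1542
Decision: fail to reject H₀ at α = 0.05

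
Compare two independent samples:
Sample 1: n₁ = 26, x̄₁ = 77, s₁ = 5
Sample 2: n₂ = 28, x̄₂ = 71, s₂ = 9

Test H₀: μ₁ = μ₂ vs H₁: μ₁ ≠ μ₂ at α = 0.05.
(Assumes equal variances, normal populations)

Pooled variance: s²_p = [25×5² + 27×9²]/(52) = 54.0769
s_p = 7.3537
SE = s_p×√(1/n₁ + 1/n₂) = 7.3537×√(1/26 + 1/28) = 2.0028
t = (x̄₁ - x̄₂)/SE = (77 - 71)/2.0028 = 2.9958
df = 52, t-critical = ±2.007
Decision: reject H₀

Answer: t = 2.9958, reject H₀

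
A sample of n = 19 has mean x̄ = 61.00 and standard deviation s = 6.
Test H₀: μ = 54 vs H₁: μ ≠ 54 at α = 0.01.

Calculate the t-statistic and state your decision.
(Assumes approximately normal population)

df = n - 1 = 18
SE = s/√n = 6/√19 = 1.3765
t = (x̄ - μ₀)/SE = (61.00 - 54)/1.3765 = 5.0854
Critical value: t_{0.005,18} = ±2.878
p-value ≈ 0.0001
Decision: reject H₀

Answer: t = 5.0854, reject H₀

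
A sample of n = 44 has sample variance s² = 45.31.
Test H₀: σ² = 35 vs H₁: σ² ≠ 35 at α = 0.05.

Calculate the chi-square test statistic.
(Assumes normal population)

df = n - 1 = 43
χ² = (n-1)s²/σ₀² = 43×45.31/35 = 55.6666
Critical values: χ²_{0.975,43} = 26.785, χ²_{0.025,43} = 62.990
Rejection region: χ² < 26.785 or χ² > 62.990
Decision: fail to reject H₀

Answer: χ² = 55.6666, fail to reject H₀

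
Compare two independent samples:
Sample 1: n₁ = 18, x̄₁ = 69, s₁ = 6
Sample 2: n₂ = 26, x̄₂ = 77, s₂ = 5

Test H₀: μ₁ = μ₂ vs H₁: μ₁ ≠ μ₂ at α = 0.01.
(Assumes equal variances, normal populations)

Answer: t = -4.8077, reject H₀

Derivation:
Pooled variance: s²_p = [17×6² + 25×5²]/(42) = 29.4524
s_p = 5.4270
SE = s_p×√(1/n₁ + 1/n₂) = 5.4270×√(1/18 + 1/26) = 1.6640
t = (x̄₁ - x̄₂)/SE = (69 - 77)/1.6640 = -4.8077
df = 42, t-critical = ±2.698
Decision: reject H₀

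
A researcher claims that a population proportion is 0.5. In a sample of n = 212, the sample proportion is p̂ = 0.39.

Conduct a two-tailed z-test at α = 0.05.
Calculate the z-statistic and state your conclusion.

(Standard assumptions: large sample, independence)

Answer: z = -3.2033, reject H₀

Derivation:
H₀: p = 0.5, H₁: p ≠ 0.5
Standard error: SE = √(p₀(1-p₀)/n) = √(0.5×0.5/212) = 0.034340
z-statistic: z = (p̂ - p₀)/SE = (0.39 - 0.5)/0.034340 = -3.2033
Critical value: z_0.025 = ±1.960
p-value = 0.0014
Decision: reject H₀ at α = 0.05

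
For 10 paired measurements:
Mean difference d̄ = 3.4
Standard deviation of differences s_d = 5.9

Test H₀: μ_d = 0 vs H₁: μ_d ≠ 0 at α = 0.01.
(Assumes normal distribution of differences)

Answer: t = 1.8224, fail to reject H₀

Derivation:
df = n - 1 = 9
SE = s_d/√n = 5.9/√10 = 1.8657
t = d̄/SE = 3.4/1.8657 = 1.8224
Critical value: t_{0.005,9} = ±3.250
p-value ≈ 0.1017
Decision: fail to reject H₀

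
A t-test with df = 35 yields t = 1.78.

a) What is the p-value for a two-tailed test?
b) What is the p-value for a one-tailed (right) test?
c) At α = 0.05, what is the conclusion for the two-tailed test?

Answer: a) 0.0838, b) 0.0419, c) fail to reject H₀

Derivation:
Using t-distribution with df = 35:
a) Two-tailed: p = 2×P(T > 1.78) = 0.0838
b) One-tailed: p = P(T > 1.78) = 0.0419
c) 0.0838 ≥ 0.05, fail to reject H₀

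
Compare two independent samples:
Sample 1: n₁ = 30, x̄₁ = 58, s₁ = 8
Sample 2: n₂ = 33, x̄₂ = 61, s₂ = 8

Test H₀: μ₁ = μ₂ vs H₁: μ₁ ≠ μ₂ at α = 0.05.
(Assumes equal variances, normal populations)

Pooled variance: s²_p = [29×8² + 32×8²]/(61) = 64.0000
s_p = 8.0000
SE = s_p×√(1/n₁ + 1/n₂) = 8.0000×√(1/30 + 1/33) = 2.0181
t = (x̄₁ - x̄₂)/SE = (58 - 61)/2.0181 = -1.4865
df = 61, t-critical = ±2.000
Decision: fail to reject H₀

Answer: t = -1.4865, fail to reject H₀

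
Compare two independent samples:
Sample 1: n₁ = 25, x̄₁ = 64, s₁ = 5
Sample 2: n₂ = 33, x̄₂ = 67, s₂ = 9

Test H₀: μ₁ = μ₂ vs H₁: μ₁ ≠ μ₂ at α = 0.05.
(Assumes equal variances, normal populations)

Answer: t = -1.4987, fail to reject H₀

Derivation:
Pooled variance: s²_p = [24×5² + 32×9²]/(56) = 57.0000
s_p = 7.5498
SE = s_p×√(1/n₁ + 1/n₂) = 7.5498×√(1/25 + 1/33) = 2.0018
t = (x̄₁ - x̄₂)/SE = (64 - 67)/2.0018 = -1.4987
df = 56, t-critical = ±2.003
Decision: fail to reject H₀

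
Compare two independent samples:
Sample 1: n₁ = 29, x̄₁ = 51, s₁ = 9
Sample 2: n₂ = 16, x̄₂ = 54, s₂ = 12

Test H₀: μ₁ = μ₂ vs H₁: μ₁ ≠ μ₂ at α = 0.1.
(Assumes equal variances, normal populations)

Pooled variance: s²_p = [28×9² + 15×12²]/(43) = 102.9767
s_p = 10.1477
SE = s_p×√(1/n₁ + 1/n₂) = 10.1477×√(1/29 + 1/16) = 3.1602
t = (x̄₁ - x̄₂)/SE = (51 - 54)/3.1602 = -0.9493
df = 43, t-critical = ±1.681
Decision: fail to reject H₀

Answer: t = -0.9493, fail to reject H₀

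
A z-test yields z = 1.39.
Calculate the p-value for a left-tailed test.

Answer: p-value ≈ 0.9177

Derivation:
For z = 1.39:
p = P(Z < 1.39) = Φ(1.39) = 0.9177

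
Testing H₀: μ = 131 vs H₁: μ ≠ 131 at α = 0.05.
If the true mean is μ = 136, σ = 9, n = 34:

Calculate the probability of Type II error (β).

Answer: β ≈ 0.1004

Derivation:
SE = σ/√n = 9/√34 = 1.5435
Critical values: μ₀ ± z_0.025×SE = 131 ± 1.960×1.5435
Acceptance region: (127.9747, 134.0253)
Under H₁ (μ = 136): z_high = (134.0253 - 136)/1.5435 = -1.2794, z_low = (127.9747 - 136)/1.5435 = -5.1994
β = P(not reject | H₁) = Φ(-1.2794) - Φ(-5.1994) ≈ 0.1004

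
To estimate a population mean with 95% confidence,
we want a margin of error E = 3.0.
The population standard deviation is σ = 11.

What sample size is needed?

Answer: n = 52

Derivation:
z_0.025 = 1.960
n = (z×σ/E)² = (1.960×11/3.0)²
n = 51.6482
Round up: n = 52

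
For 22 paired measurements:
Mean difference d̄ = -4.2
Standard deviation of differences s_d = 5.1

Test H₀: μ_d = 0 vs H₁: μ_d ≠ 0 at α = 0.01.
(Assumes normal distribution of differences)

Answer: t = -3.8628, reject H₀

Derivation:
df = n - 1 = 21
SE = s_d/√n = 5.1/√22 = 1.0873
t = d̄/SE = -4.2/1.0873 = -3.8628
Critical value: t_{0.005,21} = ±2.831
p-value ≈ 0.0009
Decision: reject H₀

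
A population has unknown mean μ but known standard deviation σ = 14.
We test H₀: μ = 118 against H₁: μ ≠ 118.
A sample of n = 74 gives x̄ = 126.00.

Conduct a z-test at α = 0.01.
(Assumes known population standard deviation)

Standard error: SE = σ/√n = 14/√74 = 1.6275
z-statistic: z = (x̄ - μ₀)/SE = (126.00 - 118)/1.6275 = 4.9155
Critical value: ±2.576
p-value < 0.0001
Decision: reject H₀

Answer: z = 4.9155, reject H₀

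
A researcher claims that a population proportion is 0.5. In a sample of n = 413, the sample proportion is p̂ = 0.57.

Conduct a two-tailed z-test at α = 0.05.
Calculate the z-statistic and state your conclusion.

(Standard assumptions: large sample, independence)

H₀: p = 0.5, H₁: p ≠ 0.5
Standard error: SE = √(p₀(1-p₀)/n) = √(0.5×0.5/413) = 0.024603
z-statistic: z = (p̂ - p₀)/SE = (0.57 - 0.5)/0.024603 = 2.8452
Critical value: z_0.025 = ±1.960
p-value = 0.0044
Decision: reject H₀ at α = 0.05

Answer: z = 2.8452, reject H₀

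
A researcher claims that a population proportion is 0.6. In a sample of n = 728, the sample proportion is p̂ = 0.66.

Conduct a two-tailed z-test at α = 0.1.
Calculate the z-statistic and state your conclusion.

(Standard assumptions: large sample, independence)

H₀: p = 0.6, H₁: p ≠ 0.6
Standard error: SE = √(p₀(1-p₀)/n) = √(0.6×0.4/728) = 0.018157
z-statistic: z = (p̂ - p₀)/SE = (0.66 - 0.6)/0.018157 = 3.3045
Critical value: z_0.05 = ±1.645
p-value = 0.0010
Decision: reject H₀ at α = 0.1

Answer: z = 3.3045, reject H₀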